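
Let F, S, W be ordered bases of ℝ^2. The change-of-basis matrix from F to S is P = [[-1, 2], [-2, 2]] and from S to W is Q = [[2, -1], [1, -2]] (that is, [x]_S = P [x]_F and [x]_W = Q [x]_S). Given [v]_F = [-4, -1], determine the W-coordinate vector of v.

Apply P to get S-coordinates [2, 6], then Q to get W-coordinates.
The result is [v]_W = [-2, -10].

[-2, -10]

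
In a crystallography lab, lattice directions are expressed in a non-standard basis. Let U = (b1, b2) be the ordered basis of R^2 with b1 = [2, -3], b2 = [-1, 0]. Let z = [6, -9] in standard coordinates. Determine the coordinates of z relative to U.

Write z = c_1 b1 + c_2 b2 and solve for the c_i.
System: 2c_1 - c_2 = 6, -3c_1 + 0c_2 = -9; solving gives c_1 = 3, c_2 = 0.
Check: 3b1 + 0·b2 = [6, -9].

[3, 0]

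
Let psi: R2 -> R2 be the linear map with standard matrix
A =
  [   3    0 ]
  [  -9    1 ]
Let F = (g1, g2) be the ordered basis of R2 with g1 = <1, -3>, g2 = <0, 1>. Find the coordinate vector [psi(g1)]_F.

<3, -3>

Compute psi(g1) = A g1 = <3, -12> in standard coordinates.
Then write this in F-coordinates: solve for y in y_1 g1 + y_2 g2 = <3, -12>.
This gives y = <3, -3>, which is column 1 of [psi]_F.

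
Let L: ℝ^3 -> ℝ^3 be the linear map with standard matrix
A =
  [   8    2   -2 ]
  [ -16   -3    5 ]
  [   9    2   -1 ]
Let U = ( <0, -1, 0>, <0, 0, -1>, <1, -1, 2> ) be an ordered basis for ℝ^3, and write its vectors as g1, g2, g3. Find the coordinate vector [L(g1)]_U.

Compute L(g1) = A g1 = <-2, 3, -2> in standard coordinates.
Then write this in U-coordinates: solve for y in y_1 g1 + ... + y_3 g3 = <-2, 3, -2>.
This gives y = <-1, -2, -2>, which is column 1 of [L]_U.

<-1, -2, -2>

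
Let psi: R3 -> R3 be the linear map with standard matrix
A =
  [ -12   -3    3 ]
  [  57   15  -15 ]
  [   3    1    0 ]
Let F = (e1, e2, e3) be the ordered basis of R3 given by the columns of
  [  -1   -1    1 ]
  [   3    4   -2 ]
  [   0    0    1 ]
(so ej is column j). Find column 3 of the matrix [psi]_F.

(2, 2, 1)

Compute psi(e3) = A e3 = (-3, 12, 1) in standard coordinates.
Then write this in F-coordinates: solve for y in y_1 e1 + ... + y_3 e3 = (-3, 12, 1).
This gives y = (2, 2, 1), which is column 3 of [psi]_F.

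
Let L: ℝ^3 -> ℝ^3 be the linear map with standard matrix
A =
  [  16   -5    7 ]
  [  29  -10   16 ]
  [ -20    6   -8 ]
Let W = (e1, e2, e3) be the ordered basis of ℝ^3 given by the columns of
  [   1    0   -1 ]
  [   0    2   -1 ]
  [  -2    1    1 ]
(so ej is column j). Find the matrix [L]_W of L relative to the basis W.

[[-1, -3, -3], [-3, -2, -1], [-3, 0, 1]]

With P the matrix whose columns are e1, ..., e3, [L]_W = P^(-1) A P.
Column by column: L(e1) = A e1 = <2, -3, -4>; its W-coordinates <-1, -3, -3> give column 1.
Continuing for each basis vector yields [L]_W = [[-1, -3, -3], [-3, -2, -1], [-3, 0, 1]].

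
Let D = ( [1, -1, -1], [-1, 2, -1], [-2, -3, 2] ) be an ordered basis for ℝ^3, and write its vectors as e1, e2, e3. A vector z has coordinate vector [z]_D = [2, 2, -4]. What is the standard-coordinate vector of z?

[8, 14, -12]

By definition z = 2e1 + 2e2 - 4e3.
Summing componentwise gives [8, 14, -12].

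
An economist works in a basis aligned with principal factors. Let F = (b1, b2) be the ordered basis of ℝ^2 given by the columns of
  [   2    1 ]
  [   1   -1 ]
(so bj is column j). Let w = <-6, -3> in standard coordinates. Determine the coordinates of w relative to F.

<-3, 0>

[w]_F is the unique c with M c = w, where M has columns b1, b2.
System: 2c_1 + c_2 = -6, c_1 - c_2 = -3; solving gives c_1 = -3, c_2 = 0.
Check: -3b1 + 0·b2 = <-6, -3>.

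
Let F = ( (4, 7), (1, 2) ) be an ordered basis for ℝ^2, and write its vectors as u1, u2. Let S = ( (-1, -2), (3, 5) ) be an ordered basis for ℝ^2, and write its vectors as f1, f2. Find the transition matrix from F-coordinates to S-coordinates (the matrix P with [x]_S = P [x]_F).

[[-1, -1], [1, 0]]

Take x = uj: its F-coordinates are the j-th standard unit vector, so P e_j — column j of P — equals [uj]_S.
u1 = -f1 + f2, giving column 1 = (-1, 1); repeating for each j gives P = [[-1, -1], [1, 0]].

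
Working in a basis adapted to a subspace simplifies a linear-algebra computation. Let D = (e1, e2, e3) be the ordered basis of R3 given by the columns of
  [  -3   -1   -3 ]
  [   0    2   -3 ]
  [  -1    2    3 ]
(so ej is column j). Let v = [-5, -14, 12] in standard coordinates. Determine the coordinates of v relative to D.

[-2, -1, 4]

[v]_D is the unique c with M c = v, where M has columns e1, ..., e3.
Gaussian elimination on [M | v] yields c = (-2, -1, 4).
Check: -2e1 - e2 + 4e3 = [-5, -14, 12].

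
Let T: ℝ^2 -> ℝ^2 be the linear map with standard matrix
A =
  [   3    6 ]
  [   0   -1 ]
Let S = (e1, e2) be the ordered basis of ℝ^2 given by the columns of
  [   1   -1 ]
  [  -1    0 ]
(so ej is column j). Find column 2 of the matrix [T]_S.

Column 2 of [T]_S is the S-coordinate vector of T(e2).
In standard coordinates T(e2) = A e2 = (-3, 0).
Converting to S: (-3, 0) = 0·e1 + 3e2, so the coordinate vector is (0, 3).

(0, 3)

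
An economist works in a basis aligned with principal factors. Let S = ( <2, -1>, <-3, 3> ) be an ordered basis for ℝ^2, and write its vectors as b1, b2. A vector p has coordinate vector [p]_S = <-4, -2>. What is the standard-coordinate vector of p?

By definition p = -4b1 - 2b2.
Summing componentwise gives <-2, -2>.

<-2, -2>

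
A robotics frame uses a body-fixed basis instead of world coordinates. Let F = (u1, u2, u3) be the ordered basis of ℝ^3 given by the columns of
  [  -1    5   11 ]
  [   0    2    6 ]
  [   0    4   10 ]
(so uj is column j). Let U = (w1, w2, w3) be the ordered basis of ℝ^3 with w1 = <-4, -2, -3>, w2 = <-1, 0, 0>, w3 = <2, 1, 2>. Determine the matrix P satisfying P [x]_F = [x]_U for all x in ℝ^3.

[[0, 0, -2], [1, -1, 1], [0, 2, 2]]

Column j of P is [uj]_U, since P maps F-coordinates to U-coordinates.
Expressing u1 in U: u1 = 0·w1 + w2 + 0·w3, so column 1 of P is <0, 1, 0>.
Doing the same for each uj gives P = [[0, 0, -2], [1, -1, 1], [0, 2, 2]].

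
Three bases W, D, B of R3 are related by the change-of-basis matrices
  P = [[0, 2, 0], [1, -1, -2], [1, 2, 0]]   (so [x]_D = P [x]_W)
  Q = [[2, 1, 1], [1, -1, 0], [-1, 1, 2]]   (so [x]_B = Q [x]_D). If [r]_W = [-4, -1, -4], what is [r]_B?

First [r]_D = P [r]_W = [-2, 5, -6].
Then [r]_B = Q [r]_D = [-5, -7, -5].

[-5, -7, -5]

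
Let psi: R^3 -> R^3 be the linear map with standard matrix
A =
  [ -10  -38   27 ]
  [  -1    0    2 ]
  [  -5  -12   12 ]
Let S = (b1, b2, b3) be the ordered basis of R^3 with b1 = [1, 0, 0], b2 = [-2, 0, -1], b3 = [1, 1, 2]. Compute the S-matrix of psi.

[[-3, -3, 1], [3, 2, -1], [-1, 0, 3]]

With P the matrix whose columns are b1, ..., b3, [psi]_S = P^(-1) A P.
Column by column: psi(b1) = A b1 = [-10, -1, -5]; its S-coordinates [-3, 3, -1] give column 1.
Continuing for each basis vector yields [psi]_S = [[-3, -3, 1], [3, 2, -1], [-1, 0, 3]].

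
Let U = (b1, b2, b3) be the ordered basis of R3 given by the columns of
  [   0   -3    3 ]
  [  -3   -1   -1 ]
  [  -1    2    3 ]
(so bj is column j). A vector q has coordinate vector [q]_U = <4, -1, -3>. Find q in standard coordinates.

<-6, -8, -15>

The coordinates say q = 4b1 - b2 - 3b3; adding the scaled basis vectors gives <-6, -8, -15>.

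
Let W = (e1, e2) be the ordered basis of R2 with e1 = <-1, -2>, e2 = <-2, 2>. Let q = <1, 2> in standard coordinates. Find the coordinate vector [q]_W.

<-1, 0>

We seek scalars with c_1 e1 + c_2 e2 = q; equivalently solve M c = q where the columns of M are e1, e2.
System: -c_1 - 2c_2 = 1, -2c_1 + 2c_2 = 2; solving gives c_1 = -1, c_2 = 0.
Check: -e1 + 0·e2 = <1, 2>.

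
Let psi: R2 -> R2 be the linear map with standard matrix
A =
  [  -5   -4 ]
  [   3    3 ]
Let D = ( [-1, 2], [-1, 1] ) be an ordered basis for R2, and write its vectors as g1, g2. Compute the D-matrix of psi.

With P the matrix whose columns are g1, g2, [psi]_D = P^(-1) A P.
Column by column: psi(g1) = A g1 = [-3, 3]; its D-coordinates [0, 3] give column 1.
Continuing for each basis vector yields [psi]_D = [[0, 1], [3, -2]].

[[0, 1], [3, -2]]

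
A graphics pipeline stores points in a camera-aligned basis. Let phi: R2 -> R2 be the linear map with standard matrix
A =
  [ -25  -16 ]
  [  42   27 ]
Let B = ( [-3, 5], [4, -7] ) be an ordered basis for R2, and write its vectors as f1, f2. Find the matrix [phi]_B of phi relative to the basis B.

[[-1, 0], [-2, 3]]

Let P have columns f1, f2. Then [phi]_B = P^(-1) A P.
Here det P = 1, so P^(-1) is integer; computing A P first and then P^(-1)(A P) gives [[-1, 0], [-2, 3]].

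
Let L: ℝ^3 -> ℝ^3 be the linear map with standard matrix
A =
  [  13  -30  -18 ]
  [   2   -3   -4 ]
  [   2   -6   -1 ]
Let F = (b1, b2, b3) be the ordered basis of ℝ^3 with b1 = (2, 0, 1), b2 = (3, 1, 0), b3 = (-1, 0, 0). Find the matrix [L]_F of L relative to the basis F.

[[3, 0, -2], [0, 3, -2], [-2, 0, 3]]

Let P have columns b1, ..., b3. Then [L]_F = P^(-1) A P.
Here det P = 1, so P^(-1) is integer; computing A P first and then P^(-1)(A P) gives [[3, 0, -2], [0, 3, -2], [-2, 0, 3]].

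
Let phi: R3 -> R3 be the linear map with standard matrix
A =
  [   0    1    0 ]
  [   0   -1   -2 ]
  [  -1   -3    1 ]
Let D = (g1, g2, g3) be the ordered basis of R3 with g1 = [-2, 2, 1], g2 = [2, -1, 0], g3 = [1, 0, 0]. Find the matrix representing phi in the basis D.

[[-3, 1, -1], [-2, 1, -2], [0, -1, 2]]

The j-th column of [phi]_D is [phi(gj)]_D.
phi(g1) = A g1 = [2, -4, -3] = -3g1 - 2g2 + 0·g3, so column 1 is [-3, -2, 0].
Repeating for g2, g3 and assembling the columns gives [[-3, 1, -1], [-2, 1, -2], [0, -1, 2]].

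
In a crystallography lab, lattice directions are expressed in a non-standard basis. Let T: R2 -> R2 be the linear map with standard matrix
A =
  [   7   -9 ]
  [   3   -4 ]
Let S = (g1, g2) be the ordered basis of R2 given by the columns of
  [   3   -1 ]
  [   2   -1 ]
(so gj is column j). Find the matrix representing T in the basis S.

The j-th column of [T]_S is [T(gj)]_S.
T(g1) = A g1 = (3, 1) = 2g1 + 3g2, so column 1 is (2, 3).
Repeating for g2 and assembling the columns gives [[2, 1], [3, 1]].

[[2, 1], [3, 1]]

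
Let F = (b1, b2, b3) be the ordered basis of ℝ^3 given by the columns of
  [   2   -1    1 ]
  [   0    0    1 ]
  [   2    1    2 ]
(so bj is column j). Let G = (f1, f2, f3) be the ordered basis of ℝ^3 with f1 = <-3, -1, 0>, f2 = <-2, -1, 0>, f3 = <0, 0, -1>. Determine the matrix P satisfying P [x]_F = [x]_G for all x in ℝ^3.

Take x = bj: its F-coordinates are the j-th standard unit vector, so P e_j — column j of P — equals [bj]_G.
b1 = -2f1 + 2f2 - 2f3, giving column 1 = <-2, 2, -2>; repeating for each j gives P = [[-2, 1, 1], [2, -1, -2], [-2, -1, -2]].

[[-2, 1, 1], [2, -1, -2], [-2, -1, -2]]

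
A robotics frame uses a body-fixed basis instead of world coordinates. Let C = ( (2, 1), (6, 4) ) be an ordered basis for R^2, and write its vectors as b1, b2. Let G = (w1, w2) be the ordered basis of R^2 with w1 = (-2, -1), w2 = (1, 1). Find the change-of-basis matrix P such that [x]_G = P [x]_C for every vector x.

[[-1, -2], [0, 2]]

Take x = bj: its C-coordinates are the j-th standard unit vector, so P e_j — column j of P — equals [bj]_G.
b1 = -w1 + 0·w2, giving column 1 = (-1, 0); repeating for each j gives P = [[-1, -2], [0, 2]].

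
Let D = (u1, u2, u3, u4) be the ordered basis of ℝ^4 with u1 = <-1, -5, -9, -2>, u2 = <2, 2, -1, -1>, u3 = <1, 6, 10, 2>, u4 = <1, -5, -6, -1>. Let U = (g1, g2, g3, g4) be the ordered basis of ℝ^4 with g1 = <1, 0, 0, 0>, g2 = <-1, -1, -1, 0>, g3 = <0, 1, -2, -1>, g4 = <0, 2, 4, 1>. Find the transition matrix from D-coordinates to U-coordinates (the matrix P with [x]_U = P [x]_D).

Take x = uj: its D-coordinates are the j-th standard unit vector, so P e_j — column j of P — equals [uj]_U.
u1 = 0·g1 + g2 + 0·g3 - 2g4, giving column 1 = <0, 1, 0, -2>; repeating for each j gives P = [[0, 1, -1, 1], [1, -1, -2, 0], [0, 1, 0, -1], [-2, 0, 2, -2]].

[[0, 1, -1, 1], [1, -1, -2, 0], [0, 1, 0, -1], [-2, 0, 2, -2]]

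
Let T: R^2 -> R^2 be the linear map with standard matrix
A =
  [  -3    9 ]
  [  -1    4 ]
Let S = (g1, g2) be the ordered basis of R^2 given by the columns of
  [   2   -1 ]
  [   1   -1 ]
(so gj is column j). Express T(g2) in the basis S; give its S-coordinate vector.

(-3, 0)

Compute T(g2) = A g2 = (-6, -3) in standard coordinates.
Then write this in S-coordinates: solve for y in y_1 g1 + y_2 g2 = (-6, -3).
This gives y = (-3, 0), which is column 2 of [T]_S.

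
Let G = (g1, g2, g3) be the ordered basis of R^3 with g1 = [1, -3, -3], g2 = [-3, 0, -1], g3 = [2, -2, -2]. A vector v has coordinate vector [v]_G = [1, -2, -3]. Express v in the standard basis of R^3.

[1, 3, 5]

The coordinates say v = g1 - 2g2 - 3g3; adding the scaled basis vectors gives [1, 3, 5].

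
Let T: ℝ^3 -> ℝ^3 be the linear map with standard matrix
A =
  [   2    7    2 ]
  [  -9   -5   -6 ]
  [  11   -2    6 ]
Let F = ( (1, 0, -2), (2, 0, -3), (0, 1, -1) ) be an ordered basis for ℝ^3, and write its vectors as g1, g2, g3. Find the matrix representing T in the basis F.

[[2, -2, -1], [-2, 0, 3], [3, 0, 1]]

With P the matrix whose columns are g1, ..., g3, [T]_F = P^(-1) A P.
Column by column: T(g1) = A g1 = (-2, 3, -1); its F-coordinates (2, -2, 3) give column 1.
Continuing for each basis vector yields [T]_F = [[2, -2, -1], [-2, 0, 3], [3, 0, 1]].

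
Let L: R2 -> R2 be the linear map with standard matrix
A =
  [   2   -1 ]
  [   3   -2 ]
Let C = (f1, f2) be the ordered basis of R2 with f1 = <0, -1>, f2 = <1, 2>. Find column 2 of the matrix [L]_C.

<1, 0>

Column 2 of [L]_C is the C-coordinate vector of L(f2).
In standard coordinates L(f2) = A f2 = <0, -1>.
Converting to C: <0, -1> = f1 + 0·f2, so the coordinate vector is <1, 0>.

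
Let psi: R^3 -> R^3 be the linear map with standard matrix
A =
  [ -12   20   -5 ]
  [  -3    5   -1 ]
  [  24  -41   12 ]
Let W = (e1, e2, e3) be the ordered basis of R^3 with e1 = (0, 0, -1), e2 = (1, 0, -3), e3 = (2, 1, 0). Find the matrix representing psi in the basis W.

Let P have columns e1, ..., e3. Then [psi]_W = P^(-1) A P.
Here det P = -1, so P^(-1) is integer; computing A P first and then P^(-1)(A P) gives [[3, 3, -1], [3, 3, -2], [1, 0, -1]].

[[3, 3, -1], [3, 3, -2], [1, 0, -1]]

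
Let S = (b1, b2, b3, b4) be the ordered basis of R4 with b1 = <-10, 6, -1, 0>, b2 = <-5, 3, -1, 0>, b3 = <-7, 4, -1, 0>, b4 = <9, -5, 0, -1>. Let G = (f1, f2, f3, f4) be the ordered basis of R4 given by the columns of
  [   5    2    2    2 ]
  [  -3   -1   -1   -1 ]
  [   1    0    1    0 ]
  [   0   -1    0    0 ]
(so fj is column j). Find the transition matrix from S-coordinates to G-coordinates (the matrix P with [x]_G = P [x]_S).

[[-2, -1, -1, 1], [0, 0, 0, 1], [1, 0, 0, -1], [-1, 0, -1, 2]]

Take x = bj: its S-coordinates are the j-th standard unit vector, so P e_j — column j of P — equals [bj]_G.
b1 = -2f1 + 0·f2 + f3 - f4, giving column 1 = <-2, 0, 1, -1>; repeating for each j gives P = [[-2, -1, -1, 1], [0, 0, 0, 1], [1, 0, 0, -1], [-1, 0, -1, 2]].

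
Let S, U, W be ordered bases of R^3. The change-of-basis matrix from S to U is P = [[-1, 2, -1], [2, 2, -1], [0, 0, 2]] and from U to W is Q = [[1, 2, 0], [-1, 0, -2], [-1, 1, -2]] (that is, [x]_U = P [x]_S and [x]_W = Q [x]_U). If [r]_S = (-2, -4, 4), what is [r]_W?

Composing the changes, [r]_W = Q P [r]_S.
Q P = [[3, 6, -3], [1, -2, -3], [3, 0, -4]]; applying this to (-2, -4, 4) gives (-42, -6, -22).

(-42, -6, -22)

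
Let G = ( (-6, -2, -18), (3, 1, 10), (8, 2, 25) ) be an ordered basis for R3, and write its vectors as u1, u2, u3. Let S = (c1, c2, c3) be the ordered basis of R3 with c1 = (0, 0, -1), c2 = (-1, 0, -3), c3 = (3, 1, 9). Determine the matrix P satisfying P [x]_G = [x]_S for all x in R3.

[[0, -1, -1], [0, 0, -2], [-2, 1, 2]]

Column j of P is [uj]_S, since P maps G-coordinates to S-coordinates.
Expressing u1 in S: u1 = 0·c1 + 0·c2 - 2c3, so column 1 of P is (0, 0, -2).
Doing the same for each uj gives P = [[0, -1, -1], [0, 0, -2], [-2, 1, 2]].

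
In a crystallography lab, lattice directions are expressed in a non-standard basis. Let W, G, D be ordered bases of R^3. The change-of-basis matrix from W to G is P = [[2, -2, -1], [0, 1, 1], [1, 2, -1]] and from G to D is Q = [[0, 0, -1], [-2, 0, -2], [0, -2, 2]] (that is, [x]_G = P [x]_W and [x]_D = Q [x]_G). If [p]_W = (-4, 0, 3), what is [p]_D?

(7, 36, -20)

Apply P to get G-coordinates (-11, 3, -7), then Q to get D-coordinates.
The result is [p]_D = (7, 36, -20).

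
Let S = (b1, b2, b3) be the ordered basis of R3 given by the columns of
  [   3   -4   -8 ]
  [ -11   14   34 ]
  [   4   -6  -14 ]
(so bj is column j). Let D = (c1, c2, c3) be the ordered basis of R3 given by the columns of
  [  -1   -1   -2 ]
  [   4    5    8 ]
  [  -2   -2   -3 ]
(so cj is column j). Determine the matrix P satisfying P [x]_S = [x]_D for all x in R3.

Take x = bj: its S-coordinates are the j-th standard unit vector, so P e_j — column j of P — equals [bj]_D.
b1 = 0·c1 + c2 - 2c3, giving column 1 = <0, 1, -2>; repeating for each j gives P = [[0, 2, 2], [1, -2, 2], [-2, 2, 2]].

[[0, 2, 2], [1, -2, 2], [-2, 2, 2]]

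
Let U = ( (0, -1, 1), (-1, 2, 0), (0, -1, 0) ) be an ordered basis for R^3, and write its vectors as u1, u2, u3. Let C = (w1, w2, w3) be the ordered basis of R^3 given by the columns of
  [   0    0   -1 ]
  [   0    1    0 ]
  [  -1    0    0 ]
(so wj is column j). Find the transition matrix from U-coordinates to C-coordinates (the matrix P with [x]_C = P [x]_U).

Take x = uj: its U-coordinates are the j-th standard unit vector, so P e_j — column j of P — equals [uj]_C.
u1 = -w1 - w2 + 0·w3, giving column 1 = (-1, -1, 0); repeating for each j gives P = [[-1, 0, 0], [-1, 2, -1], [0, 1, 0]].

[[-1, 0, 0], [-1, 2, -1], [0, 1, 0]]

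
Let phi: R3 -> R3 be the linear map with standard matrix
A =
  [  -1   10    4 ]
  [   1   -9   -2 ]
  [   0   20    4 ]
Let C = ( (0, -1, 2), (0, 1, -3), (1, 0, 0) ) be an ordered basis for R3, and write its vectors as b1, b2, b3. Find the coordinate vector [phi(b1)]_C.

(-3, 2, -2)

Column 1 of [phi]_C is the C-coordinate vector of phi(b1).
In standard coordinates phi(b1) = A b1 = (-2, 5, -12).
Converting to C: (-2, 5, -12) = -3b1 + 2b2 - 2b3, so the coordinate vector is (-3, 2, -2).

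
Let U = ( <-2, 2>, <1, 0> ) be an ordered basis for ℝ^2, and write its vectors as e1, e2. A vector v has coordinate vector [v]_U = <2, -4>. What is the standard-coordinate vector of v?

By definition v = 2e1 - 4e2.
Summing componentwise gives <-8, 4>.

<-8, 4>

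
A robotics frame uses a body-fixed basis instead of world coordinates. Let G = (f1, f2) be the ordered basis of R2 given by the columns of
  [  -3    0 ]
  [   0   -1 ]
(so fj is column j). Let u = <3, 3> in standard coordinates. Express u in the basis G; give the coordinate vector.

[u]_G is the unique c with M c = u, where M has columns f1, f2.
System: -3c_1 + 0c_2 = 3, 0c_1 - c_2 = 3; solving gives c_1 = -1, c_2 = -3.
Check: -f1 - 3f2 = <3, 3>.

<-1, -3>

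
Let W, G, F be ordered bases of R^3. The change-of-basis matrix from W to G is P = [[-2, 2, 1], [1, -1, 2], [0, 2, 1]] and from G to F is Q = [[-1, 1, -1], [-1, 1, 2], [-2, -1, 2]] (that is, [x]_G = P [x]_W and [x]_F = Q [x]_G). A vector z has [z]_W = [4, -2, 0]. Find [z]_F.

[22, 10, 10]

First [z]_G = P [z]_W = [-12, 6, -4].
Then [z]_F = Q [z]_G = [22, 10, 10].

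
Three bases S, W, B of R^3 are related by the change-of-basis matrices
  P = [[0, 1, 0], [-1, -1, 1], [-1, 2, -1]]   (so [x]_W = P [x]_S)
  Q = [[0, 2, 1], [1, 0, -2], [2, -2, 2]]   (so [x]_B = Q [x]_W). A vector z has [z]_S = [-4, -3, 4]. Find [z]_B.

Apply P to get W-coordinates [-3, 11, -6], then Q to get B-coordinates.
The result is [z]_B = [16, 9, -40].

[16, 9, -40]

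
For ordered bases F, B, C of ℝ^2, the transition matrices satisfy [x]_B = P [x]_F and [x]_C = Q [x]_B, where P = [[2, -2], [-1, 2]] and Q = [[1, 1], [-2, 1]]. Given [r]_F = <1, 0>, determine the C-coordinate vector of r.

<1, -5>

Composing the changes, [r]_C = Q P [r]_F.
Q P = [[1, 0], [-5, 6]]; applying this to <1, 0> gives <1, -5>.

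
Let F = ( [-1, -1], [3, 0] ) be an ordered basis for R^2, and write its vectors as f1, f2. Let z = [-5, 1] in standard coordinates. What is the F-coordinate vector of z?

[z]_F is the unique c with M c = z, where M has columns f1, f2.
System: -c_1 + 3c_2 = -5, -c_1 + 0c_2 = 1; solving gives c_1 = -1, c_2 = -2.
Check: -f1 - 2f2 = [-5, 1].

[-1, -2]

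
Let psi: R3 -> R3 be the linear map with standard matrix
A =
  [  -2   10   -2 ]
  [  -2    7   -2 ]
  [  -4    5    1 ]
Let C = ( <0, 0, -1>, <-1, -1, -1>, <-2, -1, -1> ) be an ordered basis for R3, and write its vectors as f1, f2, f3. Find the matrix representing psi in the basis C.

With P the matrix whose columns are f1, ..., f3, [psi]_C = P^(-1) A P.
Column by column: psi(f1) = A f1 = <2, 2, -1>; its C-coordinates <3, -2, 0> give column 1.
Continuing for each basis vector yields [psi]_C = [[3, -1, -3], [-2, 0, -2], [0, 3, 3]].

[[3, -1, -3], [-2, 0, -2], [0, 3, 3]]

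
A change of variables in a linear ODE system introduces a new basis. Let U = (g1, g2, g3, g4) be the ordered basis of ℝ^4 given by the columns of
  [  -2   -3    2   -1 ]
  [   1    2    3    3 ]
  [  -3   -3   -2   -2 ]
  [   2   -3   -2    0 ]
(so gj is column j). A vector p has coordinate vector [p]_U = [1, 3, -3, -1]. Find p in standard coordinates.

p = M [p]_U, where M has columns g1, ..., g4.
Carrying out the matrix-vector product, p = [-16, -5, -4, -1].

[-16, -5, -4, -1]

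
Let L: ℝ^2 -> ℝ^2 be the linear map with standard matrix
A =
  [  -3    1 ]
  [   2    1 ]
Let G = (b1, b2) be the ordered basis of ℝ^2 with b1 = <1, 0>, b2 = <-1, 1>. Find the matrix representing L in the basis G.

With P the matrix whose columns are b1, b2, [L]_G = P^(-1) A P.
Column by column: L(b1) = A b1 = <-3, 2>; its G-coordinates <-1, 2> give column 1.
Continuing for each basis vector yields [L]_G = [[-1, 3], [2, -1]].

[[-1, 3], [2, -1]]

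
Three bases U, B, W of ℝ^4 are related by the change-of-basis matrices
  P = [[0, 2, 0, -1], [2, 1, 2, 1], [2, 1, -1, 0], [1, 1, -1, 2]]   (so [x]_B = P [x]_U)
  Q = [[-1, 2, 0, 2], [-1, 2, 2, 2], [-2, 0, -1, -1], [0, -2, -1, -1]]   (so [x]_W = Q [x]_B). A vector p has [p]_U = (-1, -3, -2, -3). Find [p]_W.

Apply P to get B-coordinates (-3, -12, -3, -8), then Q to get W-coordinates.
The result is [p]_W = (-37, -43, 17, 35).

(-37, -43, 17, 35)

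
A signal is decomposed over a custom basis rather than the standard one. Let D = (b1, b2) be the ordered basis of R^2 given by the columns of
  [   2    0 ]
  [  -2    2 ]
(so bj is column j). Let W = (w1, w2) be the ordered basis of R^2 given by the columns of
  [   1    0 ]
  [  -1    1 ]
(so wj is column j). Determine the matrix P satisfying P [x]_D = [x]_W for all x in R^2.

[[2, 0], [0, 2]]

Column j of P is [bj]_W, since P maps D-coordinates to W-coordinates.
Expressing b1 in W: b1 = 2w1 + 0·w2, so column 1 of P is <2, 0>.
Doing the same for each bj gives P = [[2, 0], [0, 2]].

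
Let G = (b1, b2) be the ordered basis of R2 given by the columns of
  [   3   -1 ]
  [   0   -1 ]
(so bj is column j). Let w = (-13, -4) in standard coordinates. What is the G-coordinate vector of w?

(-3, 4)

We seek scalars with c_1 b1 + c_2 b2 = w; equivalently solve M c = w where the columns of M are b1, b2.
System: 3c_1 - c_2 = -13, 0c_1 - c_2 = -4; solving gives c_1 = -3, c_2 = 4.
Check: -3b1 + 4b2 = (-13, -4).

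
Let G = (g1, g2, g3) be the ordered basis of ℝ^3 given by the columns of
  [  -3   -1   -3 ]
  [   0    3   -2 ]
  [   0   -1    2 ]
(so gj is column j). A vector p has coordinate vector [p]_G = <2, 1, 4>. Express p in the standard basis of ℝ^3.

<-19, -5, 7>

By definition p = 2g1 + g2 + 4g3.
Summing componentwise gives <-19, -5, 7>.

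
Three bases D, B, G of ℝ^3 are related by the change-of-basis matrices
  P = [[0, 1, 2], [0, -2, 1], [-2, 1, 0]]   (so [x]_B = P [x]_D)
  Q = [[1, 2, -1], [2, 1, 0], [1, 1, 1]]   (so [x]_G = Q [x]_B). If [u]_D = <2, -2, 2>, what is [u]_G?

<20, 10, 2>

Apply P to get B-coordinates <2, 6, -6>, then Q to get G-coordinates.
The result is [u]_G = <20, 10, 2>.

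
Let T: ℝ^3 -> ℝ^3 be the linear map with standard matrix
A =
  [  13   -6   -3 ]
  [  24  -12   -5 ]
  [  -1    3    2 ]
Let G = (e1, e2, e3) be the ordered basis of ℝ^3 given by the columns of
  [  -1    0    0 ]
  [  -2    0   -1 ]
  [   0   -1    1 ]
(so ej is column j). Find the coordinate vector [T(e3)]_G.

[-3, 0, -1]

Column 3 of [T]_G is the G-coordinate vector of T(e3).
In standard coordinates T(e3) = A e3 = [3, 7, -1].
Converting to G: [3, 7, -1] = -3e1 + 0·e2 - e3, so the coordinate vector is [-3, 0, -1].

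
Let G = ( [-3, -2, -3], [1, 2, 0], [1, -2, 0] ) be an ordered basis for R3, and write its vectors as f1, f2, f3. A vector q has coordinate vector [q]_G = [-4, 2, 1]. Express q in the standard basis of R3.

[15, 10, 12]

q = M [q]_G, where M has columns f1, ..., f3.
Carrying out the matrix-vector product, q = [15, 10, 12].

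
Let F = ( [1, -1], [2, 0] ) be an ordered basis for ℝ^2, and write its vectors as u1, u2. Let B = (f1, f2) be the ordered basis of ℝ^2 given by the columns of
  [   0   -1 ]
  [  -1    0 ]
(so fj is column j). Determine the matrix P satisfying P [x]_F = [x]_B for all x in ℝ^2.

Let M have columns uj and N have columns fj. Then for every x, N [x]_B = x = M [x]_F, so P = N^(-1) M.
Since det N = -1, N^(-1) has integer entries; multiplying gives P = [[1, 0], [-1, -2]].

[[1, 0], [-1, -2]]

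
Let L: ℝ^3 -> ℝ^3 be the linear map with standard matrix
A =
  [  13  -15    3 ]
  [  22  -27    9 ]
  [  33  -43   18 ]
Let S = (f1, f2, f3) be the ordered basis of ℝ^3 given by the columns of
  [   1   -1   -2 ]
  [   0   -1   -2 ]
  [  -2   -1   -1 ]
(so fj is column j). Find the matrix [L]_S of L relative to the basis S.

[[3, 3, 0], [-2, 0, -3], [-1, 2, 1]]

With P the matrix whose columns are f1, ..., f3, [L]_S = P^(-1) A P.
Column by column: L(f1) = A f1 = (7, 4, -3); its S-coordinates (3, -2, -1) give column 1.
Continuing for each basis vector yields [L]_S = [[3, 3, 0], [-2, 0, -3], [-1, 2, 1]].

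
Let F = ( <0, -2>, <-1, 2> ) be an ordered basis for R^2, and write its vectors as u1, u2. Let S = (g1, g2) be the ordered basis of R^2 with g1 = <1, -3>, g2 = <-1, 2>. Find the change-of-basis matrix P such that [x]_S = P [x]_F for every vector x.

[[2, 0], [2, 1]]

Column j of P is [uj]_S, since P maps F-coordinates to S-coordinates.
Expressing u1 in S: u1 = 2g1 + 2g2, so column 1 of P is <2, 2>.
Doing the same for each uj gives P = [[2, 0], [2, 1]].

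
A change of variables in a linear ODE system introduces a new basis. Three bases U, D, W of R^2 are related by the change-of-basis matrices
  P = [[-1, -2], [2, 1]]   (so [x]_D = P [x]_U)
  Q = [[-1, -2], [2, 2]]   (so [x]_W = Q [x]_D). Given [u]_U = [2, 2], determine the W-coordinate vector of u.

[-6, 0]

First [u]_D = P [u]_U = [-6, 6].
Then [u]_W = Q [u]_D = [-6, 0].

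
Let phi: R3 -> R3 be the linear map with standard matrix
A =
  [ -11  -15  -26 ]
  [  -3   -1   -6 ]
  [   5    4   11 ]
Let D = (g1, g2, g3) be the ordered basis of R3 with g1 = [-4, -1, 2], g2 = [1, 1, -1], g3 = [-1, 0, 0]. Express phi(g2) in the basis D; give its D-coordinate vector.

Compute phi(g2) = A g2 = [0, 2, -2] in standard coordinates.
Then write this in D-coordinates: solve for y in y_1 g1 + ... + y_3 g3 = [0, 2, -2].
This gives y = [0, 2, 2], which is column 2 of [phi]_D.

[0, 2, 2]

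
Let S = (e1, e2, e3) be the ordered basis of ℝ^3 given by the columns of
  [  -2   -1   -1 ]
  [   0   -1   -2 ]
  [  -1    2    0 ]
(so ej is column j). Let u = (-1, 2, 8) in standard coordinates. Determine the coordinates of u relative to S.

(0, 4, -3)

Write u = c_1 e1 + ... + c_3 e3 and solve for the c_i.
Gaussian elimination on [M | u] yields c = (0, 4, -3).
Check: 0·e1 + 4e2 - 3e3 = (-1, 2, 8).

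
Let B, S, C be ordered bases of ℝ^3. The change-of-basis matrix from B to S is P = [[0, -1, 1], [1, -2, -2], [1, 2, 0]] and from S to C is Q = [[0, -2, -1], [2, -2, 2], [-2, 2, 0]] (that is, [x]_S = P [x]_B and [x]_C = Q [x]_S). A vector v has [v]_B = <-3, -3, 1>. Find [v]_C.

Composing the changes, [v]_C = Q P [v]_B.
Q P = [[-3, 2, 4], [0, 6, 6], [2, -2, -6]]; applying this to <-3, -3, 1> gives <7, -12, -6>.

<7, -12, -6>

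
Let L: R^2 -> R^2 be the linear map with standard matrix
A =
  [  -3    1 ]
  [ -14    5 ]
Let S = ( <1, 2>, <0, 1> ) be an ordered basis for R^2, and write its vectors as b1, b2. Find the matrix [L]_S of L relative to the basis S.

[[-1, 1], [-2, 3]]

The j-th column of [L]_S is [L(bj)]_S.
L(b1) = A b1 = <-1, -4> = -b1 - 2b2, so column 1 is <-1, -2>.
Repeating for b2 and assembling the columns gives [[-1, 1], [-2, 3]].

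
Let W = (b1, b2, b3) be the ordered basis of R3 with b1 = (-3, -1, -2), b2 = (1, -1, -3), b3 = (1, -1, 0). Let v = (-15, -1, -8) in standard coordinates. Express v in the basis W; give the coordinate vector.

(4, 0, -3)

We seek scalars with c_1 b1 + ... + c_3 b3 = v; equivalently solve M c = v where the columns of M are b1, ..., b3.
Row-reducing the augmented matrix [M | v] gives c = (4, 0, -3).
Check: 4b1 + 0·b2 - 3b3 = (-15, -1, -8).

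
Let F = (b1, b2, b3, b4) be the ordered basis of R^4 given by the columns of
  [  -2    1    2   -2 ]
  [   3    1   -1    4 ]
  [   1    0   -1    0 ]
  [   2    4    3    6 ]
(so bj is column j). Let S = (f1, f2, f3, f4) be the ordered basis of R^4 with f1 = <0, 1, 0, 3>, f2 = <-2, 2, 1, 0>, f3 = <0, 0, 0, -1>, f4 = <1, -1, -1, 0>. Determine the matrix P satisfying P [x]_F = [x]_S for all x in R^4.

Let M have columns bj and N have columns fj. Then for every x, N [x]_S = x = M [x]_F, so P = N^(-1) M.
Since det N = -1, N^(-1) has integer entries; multiplying gives P = [[1, 2, 1, 2], [1, -1, -1, 2], [1, 2, 0, 0], [0, -1, 0, 2]].

[[1, 2, 1, 2], [1, -1, -1, 2], [1, 2, 0, 0], [0, -1, 0, 2]]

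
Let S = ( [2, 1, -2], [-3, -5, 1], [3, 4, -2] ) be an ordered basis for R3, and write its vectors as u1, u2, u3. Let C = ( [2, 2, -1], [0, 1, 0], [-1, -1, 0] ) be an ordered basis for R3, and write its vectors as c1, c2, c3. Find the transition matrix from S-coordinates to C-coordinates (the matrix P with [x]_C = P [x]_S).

[[2, -1, 2], [-1, -2, 1], [2, 1, 1]]

Let M have columns uj and N have columns cj. Then for every x, N [x]_C = x = M [x]_S, so P = N^(-1) M.
Since det N = -1, N^(-1) has integer entries; multiplying gives P = [[2, -1, 2], [-1, -2, 1], [2, 1, 1]].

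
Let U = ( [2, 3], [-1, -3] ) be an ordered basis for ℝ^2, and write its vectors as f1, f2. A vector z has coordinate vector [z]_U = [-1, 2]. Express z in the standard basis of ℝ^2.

By definition z = -f1 + 2f2.
Summing componentwise gives [-4, -9].

[-4, -9]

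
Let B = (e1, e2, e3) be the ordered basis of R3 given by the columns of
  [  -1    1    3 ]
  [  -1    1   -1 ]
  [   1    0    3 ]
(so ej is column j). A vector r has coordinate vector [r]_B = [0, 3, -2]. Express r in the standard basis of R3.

The coordinates say r = 0·e1 + 3e2 - 2e3; adding the scaled basis vectors gives [-3, 5, -6].

[-3, 5, -6]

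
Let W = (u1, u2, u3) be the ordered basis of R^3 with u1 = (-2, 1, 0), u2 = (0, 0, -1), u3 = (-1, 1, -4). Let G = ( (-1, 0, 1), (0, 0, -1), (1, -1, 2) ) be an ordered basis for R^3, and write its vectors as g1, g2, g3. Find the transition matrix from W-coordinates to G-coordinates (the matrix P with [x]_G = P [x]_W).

Let M have columns uj and N have columns gj. Then for every x, N [x]_G = x = M [x]_W, so P = N^(-1) M.
Since det N = 1, N^(-1) has integer entries; multiplying gives P = [[1, 0, 0], [-1, 1, 2], [-1, 0, -1]].

[[1, 0, 0], [-1, 1, 2], [-1, 0, -1]]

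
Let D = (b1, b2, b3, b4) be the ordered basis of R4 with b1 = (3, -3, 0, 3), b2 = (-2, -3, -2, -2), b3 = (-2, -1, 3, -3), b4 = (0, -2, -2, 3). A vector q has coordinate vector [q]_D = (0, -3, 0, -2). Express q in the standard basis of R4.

(6, 13, 10, 0)

By definition q = 0·b1 - 3b2 + 0·b3 - 2b4.
Summing componentwise gives (6, 13, 10, 0).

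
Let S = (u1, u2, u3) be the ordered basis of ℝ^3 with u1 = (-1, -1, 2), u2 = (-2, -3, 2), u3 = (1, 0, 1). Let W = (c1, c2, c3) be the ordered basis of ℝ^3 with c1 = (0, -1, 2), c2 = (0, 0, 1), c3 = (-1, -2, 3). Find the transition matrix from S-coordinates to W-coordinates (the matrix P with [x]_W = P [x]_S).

[[-1, -1, 2], [1, -2, 0], [1, 2, -1]]

Column j of P is [uj]_W, since P maps S-coordinates to W-coordinates.
Expressing u1 in W: u1 = -c1 + c2 + c3, so column 1 of P is (-1, 1, 1).
Doing the same for each uj gives P = [[-1, -1, 2], [1, -2, 0], [1, 2, -1]].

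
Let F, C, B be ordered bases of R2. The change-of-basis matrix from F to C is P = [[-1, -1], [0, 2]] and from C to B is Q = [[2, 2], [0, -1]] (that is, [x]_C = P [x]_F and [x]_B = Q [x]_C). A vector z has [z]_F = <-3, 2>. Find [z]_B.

<10, -4>

Composing the changes, [z]_B = Q P [z]_F.
Q P = [[-2, 2], [0, -2]]; applying this to <-3, 2> gives <10, -4>.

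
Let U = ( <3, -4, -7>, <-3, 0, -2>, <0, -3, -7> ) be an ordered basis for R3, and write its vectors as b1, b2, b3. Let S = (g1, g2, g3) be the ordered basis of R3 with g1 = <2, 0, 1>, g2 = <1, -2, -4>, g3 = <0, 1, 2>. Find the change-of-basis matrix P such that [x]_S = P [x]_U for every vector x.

Column j of P is [bj]_S, since P maps U-coordinates to S-coordinates.
Expressing b1 in S: b1 = g1 + g2 - 2g3, so column 1 of P is <1, 1, -2>.
Doing the same for each bj gives P = [[1, -2, -1], [1, 1, 2], [-2, 2, 1]].

[[1, -2, -1], [1, 1, 2], [-2, 2, 1]]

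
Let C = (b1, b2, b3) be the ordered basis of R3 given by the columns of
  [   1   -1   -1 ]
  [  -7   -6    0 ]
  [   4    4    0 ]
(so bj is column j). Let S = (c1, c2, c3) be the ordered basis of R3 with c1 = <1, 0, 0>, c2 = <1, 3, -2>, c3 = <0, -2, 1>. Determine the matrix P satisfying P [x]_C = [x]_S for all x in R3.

Column j of P is [bj]_S, since P maps C-coordinates to S-coordinates.
Expressing b1 in S: b1 = 2c1 - c2 + 2c3, so column 1 of P is <2, -1, 2>.
Doing the same for each bj gives P = [[2, 1, -1], [-1, -2, 0], [2, 0, 0]].

[[2, 1, -1], [-1, -2, 0], [2, 0, 0]]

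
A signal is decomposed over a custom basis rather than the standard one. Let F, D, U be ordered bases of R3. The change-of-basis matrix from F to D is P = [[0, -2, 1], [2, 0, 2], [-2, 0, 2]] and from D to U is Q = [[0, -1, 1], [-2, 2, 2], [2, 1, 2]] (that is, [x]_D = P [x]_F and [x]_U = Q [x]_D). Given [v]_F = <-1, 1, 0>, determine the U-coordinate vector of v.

Apply P to get D-coordinates <-2, -2, 2>, then Q to get U-coordinates.
The result is [v]_U = <4, 4, -2>.

<4, 4, -2>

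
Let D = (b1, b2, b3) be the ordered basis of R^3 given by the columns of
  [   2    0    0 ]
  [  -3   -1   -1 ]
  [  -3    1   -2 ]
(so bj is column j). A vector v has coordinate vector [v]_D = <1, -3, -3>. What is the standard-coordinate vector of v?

<2, 3, 0>

The coordinates say v = b1 - 3b2 - 3b3; adding the scaled basis vectors gives <2, 3, 0>.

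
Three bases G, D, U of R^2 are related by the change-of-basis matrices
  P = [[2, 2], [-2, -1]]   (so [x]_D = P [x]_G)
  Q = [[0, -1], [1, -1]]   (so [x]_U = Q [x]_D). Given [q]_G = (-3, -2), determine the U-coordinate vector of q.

Apply P to get D-coordinates (-10, 8), then Q to get U-coordinates.
The result is [q]_U = (-8, -18).

(-8, -18)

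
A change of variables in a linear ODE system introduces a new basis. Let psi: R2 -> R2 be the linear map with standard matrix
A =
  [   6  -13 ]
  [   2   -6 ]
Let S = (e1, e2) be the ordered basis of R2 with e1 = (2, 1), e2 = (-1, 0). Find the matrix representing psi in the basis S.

[[-2, -2], [-3, 2]]

With P the matrix whose columns are e1, e2, [psi]_S = P^(-1) A P.
Column by column: psi(e1) = A e1 = (-1, -2); its S-coordinates (-2, -3) give column 1.
Continuing for each basis vector yields [psi]_S = [[-2, -2], [-3, 2]].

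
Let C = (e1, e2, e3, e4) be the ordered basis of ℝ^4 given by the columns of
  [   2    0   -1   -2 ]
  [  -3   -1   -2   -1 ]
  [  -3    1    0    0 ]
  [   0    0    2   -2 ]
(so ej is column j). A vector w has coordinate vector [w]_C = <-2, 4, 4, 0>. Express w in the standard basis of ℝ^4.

w = M [w]_C, where M has columns e1, ..., e4.
Carrying out the matrix-vector product, w = <-8, -6, 10, 8>.

<-8, -6, 10, 8>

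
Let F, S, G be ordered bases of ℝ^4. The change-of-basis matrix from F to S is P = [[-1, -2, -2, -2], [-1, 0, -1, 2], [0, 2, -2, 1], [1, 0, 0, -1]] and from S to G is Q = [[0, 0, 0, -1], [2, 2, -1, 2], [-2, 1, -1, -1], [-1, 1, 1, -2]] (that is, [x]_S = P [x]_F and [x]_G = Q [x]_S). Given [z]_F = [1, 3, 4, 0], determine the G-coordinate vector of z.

Apply P to get S-coordinates [-15, -5, -2, 1], then Q to get G-coordinates.
The result is [z]_G = [-1, -36, 26, 6].

[-1, -36, 26, 6]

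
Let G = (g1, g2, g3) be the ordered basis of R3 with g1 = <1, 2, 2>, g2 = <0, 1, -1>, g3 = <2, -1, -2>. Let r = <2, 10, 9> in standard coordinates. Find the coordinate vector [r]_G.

<4, 1, -1>

[r]_G is the unique c with M c = r, where M has columns g1, ..., g3.
Row-reducing the augmented matrix [M | r] gives c = (4, 1, -1).
Check: 4g1 + g2 - g3 = <2, 10, 9>.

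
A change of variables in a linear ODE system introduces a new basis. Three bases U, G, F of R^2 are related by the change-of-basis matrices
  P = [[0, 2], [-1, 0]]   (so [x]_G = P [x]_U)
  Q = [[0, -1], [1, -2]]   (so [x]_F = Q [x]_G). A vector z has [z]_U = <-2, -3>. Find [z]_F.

Apply P to get G-coordinates <-6, 2>, then Q to get F-coordinates.
The result is [z]_F = <-2, -10>.

<-2, -10>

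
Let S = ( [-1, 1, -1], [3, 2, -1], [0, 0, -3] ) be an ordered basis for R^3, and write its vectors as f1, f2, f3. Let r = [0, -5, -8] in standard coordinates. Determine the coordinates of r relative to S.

[-3, -1, 4]

We seek scalars with c_1 f1 + ... + c_3 f3 = r; equivalently solve M c = r where the columns of M are f1, ..., f3.
Solving this 3x3 system gives c = (-3, -1, 4).
Check: -3f1 - f2 + 4f3 = [0, -5, -8].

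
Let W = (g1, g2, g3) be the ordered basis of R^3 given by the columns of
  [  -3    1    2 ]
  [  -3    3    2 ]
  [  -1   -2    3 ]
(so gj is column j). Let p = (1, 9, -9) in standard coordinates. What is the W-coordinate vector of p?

(1, 4, 0)

We seek scalars with c_1 g1 + ... + c_3 g3 = p; equivalently solve M c = p where the columns of M are g1, ..., g3.
Gaussian elimination on [M | p] yields c = (1, 4, 0).
Check: g1 + 4g2 + 0·g3 = (1, 9, -9).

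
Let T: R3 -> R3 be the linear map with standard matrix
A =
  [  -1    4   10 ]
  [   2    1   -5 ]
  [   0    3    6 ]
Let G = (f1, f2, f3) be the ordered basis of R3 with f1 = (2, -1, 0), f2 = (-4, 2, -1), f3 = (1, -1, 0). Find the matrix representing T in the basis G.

[[3, 1, 2], [3, 0, 3], [0, 0, 3]]

With P the matrix whose columns are f1, ..., f3, [T]_G = P^(-1) A P.
Column by column: T(f1) = A f1 = (-6, 3, -3); its G-coordinates (3, 3, 0) give column 1.
Continuing for each basis vector yields [T]_G = [[3, 1, 2], [3, 0, 3], [0, 0, 3]].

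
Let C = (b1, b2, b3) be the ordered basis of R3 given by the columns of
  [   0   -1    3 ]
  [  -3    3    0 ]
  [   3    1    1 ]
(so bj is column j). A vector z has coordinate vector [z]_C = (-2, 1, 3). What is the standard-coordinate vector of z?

z = M [z]_C, where M has columns b1, ..., b3.
Carrying out the matrix-vector product, z = (8, 9, -2).

(8, 9, -2)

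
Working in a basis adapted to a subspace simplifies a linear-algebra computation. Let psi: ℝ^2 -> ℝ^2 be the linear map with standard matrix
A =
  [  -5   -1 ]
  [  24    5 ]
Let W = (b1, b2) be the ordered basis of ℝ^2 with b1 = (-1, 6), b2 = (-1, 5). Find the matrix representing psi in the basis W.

[[1, 1], [0, -1]]

With P the matrix whose columns are b1, b2, [psi]_W = P^(-1) A P.
Column by column: psi(b1) = A b1 = (-1, 6); its W-coordinates (1, 0) give column 1.
Continuing for each basis vector yields [psi]_W = [[1, 1], [0, -1]].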